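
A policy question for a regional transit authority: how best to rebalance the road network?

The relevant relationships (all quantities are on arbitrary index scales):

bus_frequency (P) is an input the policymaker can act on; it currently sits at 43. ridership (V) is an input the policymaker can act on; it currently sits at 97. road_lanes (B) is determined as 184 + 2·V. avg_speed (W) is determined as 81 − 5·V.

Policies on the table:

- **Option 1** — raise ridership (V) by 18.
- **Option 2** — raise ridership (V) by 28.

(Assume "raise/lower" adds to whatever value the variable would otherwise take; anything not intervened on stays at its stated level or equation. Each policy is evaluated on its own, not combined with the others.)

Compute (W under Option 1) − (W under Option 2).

Option 1 (V + 18):
  V = 97 + 18 = 115
  W = 81 − 5·115 = -494
Option 2 (V + 28):
  V = 97 + 28 = 125
  W = 81 − 5·125 = -544
W: -494 − (-544) = 50

50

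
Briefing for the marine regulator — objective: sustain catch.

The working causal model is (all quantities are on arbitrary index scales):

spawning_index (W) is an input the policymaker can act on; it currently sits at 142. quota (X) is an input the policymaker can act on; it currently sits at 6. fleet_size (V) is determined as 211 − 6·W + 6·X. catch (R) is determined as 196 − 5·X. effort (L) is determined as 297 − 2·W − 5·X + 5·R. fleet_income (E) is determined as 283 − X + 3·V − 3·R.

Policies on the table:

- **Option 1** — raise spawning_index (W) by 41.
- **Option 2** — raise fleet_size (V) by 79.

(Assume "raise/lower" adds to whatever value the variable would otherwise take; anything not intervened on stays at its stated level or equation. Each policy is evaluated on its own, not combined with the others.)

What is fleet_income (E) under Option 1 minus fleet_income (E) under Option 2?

-975

Option 1 (W + 41):
  W = 142 + 41 = 183
  X = 6
  V = 211 − 6·183 + 6·6 = -851
  R = 196 − 5·6 = 166
  E = 283 − 6 + 3·(-851) − 3·166 = -2774
Option 2 (V + 79):
  W = 142
  X = 6
  V = 211 − 6·142 + 6·6 (+79 from intervention) = -526
  R = 196 − 5·6 = 166
  E = 283 − 6 + 3·(-526) − 3·166 = -1799
E: -2774 − (-1799) = -975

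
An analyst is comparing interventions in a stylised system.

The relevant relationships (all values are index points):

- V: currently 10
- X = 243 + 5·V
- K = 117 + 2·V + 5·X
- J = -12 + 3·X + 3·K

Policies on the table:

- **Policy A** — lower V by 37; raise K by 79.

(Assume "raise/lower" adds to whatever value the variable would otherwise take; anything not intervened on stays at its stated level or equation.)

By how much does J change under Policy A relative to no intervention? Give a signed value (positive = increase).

Baseline:
  V = 10
  X = 243 + 5·10 = 293
  K = 117 + 2·10 + 5·293 = 1602
  J = -12 + 3·293 + 3·1602 = 5673
Policy A (V − 37, K + 79):
  V = 10 − 37 = -27
  X = 243 + 5·(-27) = 108
  K = 117 + 2·(-27) + 5·108 (+79 from intervention) = 682
  J = -12 + 3·108 + 3·682 = 2358
Change in J: 2358 − 5673 = -3315

-3315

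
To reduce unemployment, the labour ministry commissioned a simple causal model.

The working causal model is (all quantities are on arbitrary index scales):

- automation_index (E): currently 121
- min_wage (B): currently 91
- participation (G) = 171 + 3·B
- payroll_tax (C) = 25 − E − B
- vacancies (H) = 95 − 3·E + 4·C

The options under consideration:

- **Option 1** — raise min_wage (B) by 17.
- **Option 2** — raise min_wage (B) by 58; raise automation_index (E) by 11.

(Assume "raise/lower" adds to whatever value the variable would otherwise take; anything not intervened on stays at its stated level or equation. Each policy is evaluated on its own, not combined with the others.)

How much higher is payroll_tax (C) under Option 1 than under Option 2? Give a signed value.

Option 1 (B + 17):
  E = 121
  B = 91 + 17 = 108
  C = 25 − 121 − 108 = -204
Option 2 (B + 58, E + 11):
  E = 121 + 11 = 132
  B = 91 + 58 = 149
  C = 25 − 132 − 149 = -256
C: -204 − (-256) = 52

52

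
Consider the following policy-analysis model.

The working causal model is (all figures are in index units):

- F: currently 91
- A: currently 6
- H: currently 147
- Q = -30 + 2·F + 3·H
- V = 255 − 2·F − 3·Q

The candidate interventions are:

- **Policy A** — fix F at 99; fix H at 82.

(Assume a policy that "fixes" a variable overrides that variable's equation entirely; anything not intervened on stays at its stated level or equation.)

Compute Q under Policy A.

Policy A (F := 99, H := 82):
  F = 99
  H = 82
  Q = -30 + 2·99 + 3·82 = 414

414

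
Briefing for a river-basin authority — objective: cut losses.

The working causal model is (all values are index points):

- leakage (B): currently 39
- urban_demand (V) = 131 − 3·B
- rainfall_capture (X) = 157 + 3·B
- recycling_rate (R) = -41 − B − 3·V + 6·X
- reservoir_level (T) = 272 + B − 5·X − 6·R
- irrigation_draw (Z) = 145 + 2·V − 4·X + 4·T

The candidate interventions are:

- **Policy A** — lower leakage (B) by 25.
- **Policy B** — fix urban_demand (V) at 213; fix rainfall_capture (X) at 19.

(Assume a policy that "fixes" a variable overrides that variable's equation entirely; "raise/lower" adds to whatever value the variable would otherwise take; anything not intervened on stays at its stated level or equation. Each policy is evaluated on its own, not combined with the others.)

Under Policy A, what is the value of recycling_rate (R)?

Policy A (B − 25):
  B = 39 − 25 = 14
  V = 131 − 3·14 = 89
  X = 157 + 3·14 = 199
  R = -41 − 14 − 3·89 + 6·199 = 872

872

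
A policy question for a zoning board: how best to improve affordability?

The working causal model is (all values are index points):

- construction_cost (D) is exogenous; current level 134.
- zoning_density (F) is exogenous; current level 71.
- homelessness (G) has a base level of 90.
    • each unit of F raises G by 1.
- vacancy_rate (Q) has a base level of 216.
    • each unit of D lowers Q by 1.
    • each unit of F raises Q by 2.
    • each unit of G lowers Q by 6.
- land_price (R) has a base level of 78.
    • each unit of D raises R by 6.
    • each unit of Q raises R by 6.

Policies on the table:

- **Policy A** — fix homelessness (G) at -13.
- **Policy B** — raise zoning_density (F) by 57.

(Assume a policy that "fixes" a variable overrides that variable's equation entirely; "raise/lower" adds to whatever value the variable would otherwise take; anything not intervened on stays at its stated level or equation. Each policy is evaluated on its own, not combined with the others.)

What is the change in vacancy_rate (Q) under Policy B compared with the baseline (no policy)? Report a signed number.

-228

Baseline:
  D = 134
  F = 71
  G = 90 + 71 = 161
  Q = 216 − 134 + 2·71 − 6·161 = -742
Policy B (F + 57):
  D = 134
  F = 71 + 57 = 128
  G = 90 + 128 = 218
  Q = 216 − 134 + 2·128 − 6·218 = -970
Change in Q: -970 − (-742) = -228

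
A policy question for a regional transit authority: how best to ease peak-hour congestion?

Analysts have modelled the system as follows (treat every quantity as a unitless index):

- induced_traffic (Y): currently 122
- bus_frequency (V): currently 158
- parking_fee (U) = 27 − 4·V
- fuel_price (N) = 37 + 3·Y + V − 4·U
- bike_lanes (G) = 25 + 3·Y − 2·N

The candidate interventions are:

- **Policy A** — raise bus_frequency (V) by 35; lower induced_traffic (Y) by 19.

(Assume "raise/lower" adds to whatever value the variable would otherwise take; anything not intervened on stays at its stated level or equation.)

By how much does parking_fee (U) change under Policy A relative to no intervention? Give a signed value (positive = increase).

-140

Baseline:
  V = 158
  U = 27 − 4·158 = -605
Policy A (V + 35, Y − 19):
  V = 158 + 35 = 193
  U = 27 − 4·193 = -745
Change in U: -745 − (-605) = -140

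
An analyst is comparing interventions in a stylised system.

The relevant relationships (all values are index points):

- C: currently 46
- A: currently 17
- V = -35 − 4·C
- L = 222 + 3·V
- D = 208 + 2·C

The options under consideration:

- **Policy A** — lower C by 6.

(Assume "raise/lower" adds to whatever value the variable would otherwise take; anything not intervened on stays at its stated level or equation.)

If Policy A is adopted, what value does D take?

Policy A (C − 6):
  C = 46 − 6 = 40
  D = 208 + 2·40 = 288

288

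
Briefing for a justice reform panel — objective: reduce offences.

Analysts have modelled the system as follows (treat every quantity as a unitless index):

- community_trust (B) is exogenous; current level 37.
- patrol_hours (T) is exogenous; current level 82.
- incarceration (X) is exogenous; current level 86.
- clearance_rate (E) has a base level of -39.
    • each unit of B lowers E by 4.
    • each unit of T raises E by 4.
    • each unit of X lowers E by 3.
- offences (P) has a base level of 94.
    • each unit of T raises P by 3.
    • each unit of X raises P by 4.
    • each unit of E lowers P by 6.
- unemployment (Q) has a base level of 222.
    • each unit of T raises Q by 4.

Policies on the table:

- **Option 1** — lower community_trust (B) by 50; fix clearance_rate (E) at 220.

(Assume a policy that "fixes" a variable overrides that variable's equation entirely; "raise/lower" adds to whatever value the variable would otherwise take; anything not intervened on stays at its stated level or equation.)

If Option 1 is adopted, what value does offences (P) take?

Option 1 (B − 50, E := 220):
  B = 37 − 50 = -13
  T = 82
  X = 86
  E = 220
  P = 94 + 3·82 + 4·86 − 6·220 = -636

-636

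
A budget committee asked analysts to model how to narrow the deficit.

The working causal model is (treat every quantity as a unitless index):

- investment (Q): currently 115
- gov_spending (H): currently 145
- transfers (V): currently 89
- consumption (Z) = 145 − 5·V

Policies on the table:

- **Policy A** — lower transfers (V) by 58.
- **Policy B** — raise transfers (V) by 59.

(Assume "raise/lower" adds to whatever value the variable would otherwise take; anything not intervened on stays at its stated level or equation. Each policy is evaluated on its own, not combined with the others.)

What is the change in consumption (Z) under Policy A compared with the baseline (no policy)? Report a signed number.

290

Baseline:
  V = 89
  Z = 145 − 5·89 = -300
Policy A (V − 58):
  V = 89 − 58 = 31
  Z = 145 − 5·31 = -10
Change in Z: -10 − (-300) = 290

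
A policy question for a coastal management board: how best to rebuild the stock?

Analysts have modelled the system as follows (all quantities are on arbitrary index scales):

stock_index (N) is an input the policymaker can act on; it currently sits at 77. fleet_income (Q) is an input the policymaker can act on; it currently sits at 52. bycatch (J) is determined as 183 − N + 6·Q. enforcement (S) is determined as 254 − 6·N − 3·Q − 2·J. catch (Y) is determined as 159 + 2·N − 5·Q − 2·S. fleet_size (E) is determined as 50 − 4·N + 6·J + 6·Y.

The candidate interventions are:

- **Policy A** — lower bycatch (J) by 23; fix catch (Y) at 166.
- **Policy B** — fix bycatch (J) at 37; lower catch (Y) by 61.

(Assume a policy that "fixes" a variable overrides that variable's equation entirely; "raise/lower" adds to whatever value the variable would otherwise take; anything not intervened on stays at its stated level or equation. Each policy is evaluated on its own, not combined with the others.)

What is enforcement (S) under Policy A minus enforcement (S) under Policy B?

-716

Policy A (J − 23, Y := 166):
  N = 77
  Q = 52
  J = 183 − 77 + 6·52 (−23 from intervention) = 395
  S = 254 − 6·77 − 3·52 − 2·395 = -1154
Policy B (J := 37, Y − 61):
  N = 77
  Q = 52
  J = 37
  S = 254 − 6·77 − 3·52 − 2·37 = -438
S: -1154 − (-438) = -716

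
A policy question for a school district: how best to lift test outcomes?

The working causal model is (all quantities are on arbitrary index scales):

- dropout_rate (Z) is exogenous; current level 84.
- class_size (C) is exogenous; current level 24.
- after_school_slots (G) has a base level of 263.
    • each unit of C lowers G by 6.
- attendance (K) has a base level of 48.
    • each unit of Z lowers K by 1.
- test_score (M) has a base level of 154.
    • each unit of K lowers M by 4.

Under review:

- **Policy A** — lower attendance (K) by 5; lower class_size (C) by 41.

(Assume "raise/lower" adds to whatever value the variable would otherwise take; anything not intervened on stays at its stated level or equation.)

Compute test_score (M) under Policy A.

Policy A (K − 5, C − 41):
  Z = 84
  K = 48 − 84 (−5 from intervention) = -41
  M = 154 − 4·(-41) = 318

318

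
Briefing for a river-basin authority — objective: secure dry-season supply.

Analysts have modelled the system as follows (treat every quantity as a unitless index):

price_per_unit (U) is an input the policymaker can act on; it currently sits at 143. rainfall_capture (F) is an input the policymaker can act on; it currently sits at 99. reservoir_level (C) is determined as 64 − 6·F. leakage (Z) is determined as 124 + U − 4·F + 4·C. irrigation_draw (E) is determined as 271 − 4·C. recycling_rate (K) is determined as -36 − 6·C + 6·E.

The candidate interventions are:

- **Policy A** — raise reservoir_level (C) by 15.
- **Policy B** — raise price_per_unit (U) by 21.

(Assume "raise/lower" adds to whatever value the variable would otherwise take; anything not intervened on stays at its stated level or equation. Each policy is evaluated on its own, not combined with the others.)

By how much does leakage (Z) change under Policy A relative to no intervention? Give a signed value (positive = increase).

60

Baseline:
  U = 143
  F = 99
  C = 64 − 6·99 = -530
  Z = 124 + 143 − 4·99 + 4·(-530) = -2249
Policy A (C + 15):
  U = 143
  F = 99
  C = 64 − 6·99 (+15 from intervention) = -515
  Z = 124 + 143 − 4·99 + 4·(-515) = -2189
Change in Z: -2189 − (-2249) = 60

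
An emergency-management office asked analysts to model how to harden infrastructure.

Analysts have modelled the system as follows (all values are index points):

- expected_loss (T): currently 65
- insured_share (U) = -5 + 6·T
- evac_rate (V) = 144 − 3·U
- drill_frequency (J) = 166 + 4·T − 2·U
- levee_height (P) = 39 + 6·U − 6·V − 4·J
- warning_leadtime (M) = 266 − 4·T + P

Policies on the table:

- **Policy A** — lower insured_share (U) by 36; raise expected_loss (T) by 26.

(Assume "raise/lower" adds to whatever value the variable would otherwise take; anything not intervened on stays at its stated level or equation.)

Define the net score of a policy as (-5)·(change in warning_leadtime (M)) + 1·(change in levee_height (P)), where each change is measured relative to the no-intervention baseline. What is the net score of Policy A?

-13176

Baseline:
  T = 65
  U = -5 + 6·65 = 385
  V = 144 − 3·385 = -1011
  J = 166 + 4·65 − 2·385 = -344
  P = 39 + 6·385 − 6·(-1011) − 4·(-344) = 9791
  M = 266 − 4·65 + 9791 = 9797
Policy A (U − 36, T + 26):
  T = 65 + 26 = 91
  U = -5 + 6·91 (−36 from intervention) = 505
  V = 144 − 3·505 = -1371
  J = 166 + 4·91 − 2·505 = -480
  P = 39 + 6·505 − 6·(-1371) − 4·(-480) = 13215
  M = 266 − 4·91 + 13215 = 13117
ΔM = 13117 − 9797 = 3320; ΔP = 13215 − 9791 = 3424
Score = (-5)·3320 + 1·3424 = -13176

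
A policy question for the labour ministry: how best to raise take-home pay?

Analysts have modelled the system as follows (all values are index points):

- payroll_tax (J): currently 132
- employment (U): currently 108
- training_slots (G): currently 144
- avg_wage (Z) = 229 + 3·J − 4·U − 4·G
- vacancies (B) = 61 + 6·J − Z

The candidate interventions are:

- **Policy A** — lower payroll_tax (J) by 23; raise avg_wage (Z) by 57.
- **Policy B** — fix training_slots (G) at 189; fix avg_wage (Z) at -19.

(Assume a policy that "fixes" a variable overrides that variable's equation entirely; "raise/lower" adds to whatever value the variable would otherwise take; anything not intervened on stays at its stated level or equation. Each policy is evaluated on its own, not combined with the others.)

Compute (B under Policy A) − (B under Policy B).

238

Policy A (J − 23, Z + 57):
  J = 132 − 23 = 109
  U = 108
  G = 144
  Z = 229 + 3·109 − 4·108 − 4·144 (+57 from intervention) = -395
  B = 61 + 6·109 − (-395) = 1110
Policy B (G := 189, Z := -19):
  J = 132
  U = 108
  G = 189
  Z = -19
  B = 61 + 6·132 − (-19) = 872
B: 1110 − 872 = 238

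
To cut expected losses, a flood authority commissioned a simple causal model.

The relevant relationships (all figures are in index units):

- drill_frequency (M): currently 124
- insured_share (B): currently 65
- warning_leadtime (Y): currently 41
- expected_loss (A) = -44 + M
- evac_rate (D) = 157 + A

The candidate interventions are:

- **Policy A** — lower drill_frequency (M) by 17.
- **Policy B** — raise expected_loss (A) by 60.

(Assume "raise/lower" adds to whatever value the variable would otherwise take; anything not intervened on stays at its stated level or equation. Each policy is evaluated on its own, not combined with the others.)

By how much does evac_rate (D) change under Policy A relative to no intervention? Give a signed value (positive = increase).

-17

Baseline:
  M = 124
  A = -44 + 124 = 80
  D = 157 + 80 = 237
Policy A (M − 17):
  M = 124 − 17 = 107
  A = -44 + 107 = 63
  D = 157 + 63 = 220
Change in D: 220 − 237 = -17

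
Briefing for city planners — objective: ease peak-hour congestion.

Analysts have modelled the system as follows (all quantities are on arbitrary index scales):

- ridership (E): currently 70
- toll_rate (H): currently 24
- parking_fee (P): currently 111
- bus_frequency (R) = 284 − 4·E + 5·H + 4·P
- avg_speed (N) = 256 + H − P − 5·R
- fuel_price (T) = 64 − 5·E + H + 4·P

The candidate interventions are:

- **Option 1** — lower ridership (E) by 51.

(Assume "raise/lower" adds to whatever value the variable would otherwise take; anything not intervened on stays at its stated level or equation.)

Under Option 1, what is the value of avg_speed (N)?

Option 1 (E − 51):
  E = 70 − 51 = 19
  H = 24
  P = 111
  R = 284 − 4·19 + 5·24 + 4·111 = 772
  N = 256 + 24 − 111 − 5·772 = -3691

-3691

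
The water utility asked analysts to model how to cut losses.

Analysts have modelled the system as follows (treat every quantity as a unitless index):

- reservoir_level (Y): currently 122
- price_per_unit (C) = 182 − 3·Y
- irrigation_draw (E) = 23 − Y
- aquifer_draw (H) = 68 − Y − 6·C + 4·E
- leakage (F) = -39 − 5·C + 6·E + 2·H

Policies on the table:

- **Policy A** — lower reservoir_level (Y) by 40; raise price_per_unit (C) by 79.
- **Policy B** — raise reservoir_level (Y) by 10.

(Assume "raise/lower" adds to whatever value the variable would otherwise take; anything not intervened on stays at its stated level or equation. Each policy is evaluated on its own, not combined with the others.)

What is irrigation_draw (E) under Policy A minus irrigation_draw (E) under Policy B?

Policy A (Y − 40, C + 79):
  Y = 122 − 40 = 82
  E = 23 − 82 = -59
Policy B (Y + 10):
  Y = 122 + 10 = 132
  E = 23 − 132 = -109
E: -59 − (-109) = 50

50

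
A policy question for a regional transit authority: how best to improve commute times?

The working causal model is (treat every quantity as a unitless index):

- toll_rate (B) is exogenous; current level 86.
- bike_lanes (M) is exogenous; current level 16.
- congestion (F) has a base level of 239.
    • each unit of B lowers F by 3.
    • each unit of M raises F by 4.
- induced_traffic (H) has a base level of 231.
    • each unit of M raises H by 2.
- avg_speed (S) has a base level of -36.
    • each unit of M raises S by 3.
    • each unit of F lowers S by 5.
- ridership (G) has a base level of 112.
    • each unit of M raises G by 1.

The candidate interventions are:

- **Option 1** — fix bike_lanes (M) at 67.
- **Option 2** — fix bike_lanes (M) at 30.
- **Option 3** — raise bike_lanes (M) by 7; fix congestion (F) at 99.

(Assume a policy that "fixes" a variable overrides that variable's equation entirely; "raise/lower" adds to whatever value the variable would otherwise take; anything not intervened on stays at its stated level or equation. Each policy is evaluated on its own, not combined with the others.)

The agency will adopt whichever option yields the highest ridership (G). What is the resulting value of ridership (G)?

Option 1 (M := 67):
  M = 67
  G = 112 + 67 = 179
Option 2 (M := 30):
  M = 30
  G = 112 + 30 = 142
Option 3 (M + 7, F := 99):
  M = 16 + 7 = 23
  G = 112 + 23 = 135
Comparing — Option 1: G=179, Option 2: G=142, Option 3: G=135. Highest is 179 (Option 1).

179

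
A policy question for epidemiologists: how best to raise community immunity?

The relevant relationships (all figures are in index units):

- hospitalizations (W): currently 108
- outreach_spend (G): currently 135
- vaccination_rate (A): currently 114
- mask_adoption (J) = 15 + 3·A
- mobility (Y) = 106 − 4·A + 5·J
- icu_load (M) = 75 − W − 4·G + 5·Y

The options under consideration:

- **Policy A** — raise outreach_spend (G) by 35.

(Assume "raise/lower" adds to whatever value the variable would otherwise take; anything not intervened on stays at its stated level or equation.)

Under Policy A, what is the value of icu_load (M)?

Policy A (G + 35):
  W = 108
  G = 135 + 35 = 170
  A = 114
  J = 15 + 3·114 = 357
  Y = 106 − 4·114 + 5·357 = 1435
  M = 75 − 108 − 4·170 + 5·1435 = 6462

6462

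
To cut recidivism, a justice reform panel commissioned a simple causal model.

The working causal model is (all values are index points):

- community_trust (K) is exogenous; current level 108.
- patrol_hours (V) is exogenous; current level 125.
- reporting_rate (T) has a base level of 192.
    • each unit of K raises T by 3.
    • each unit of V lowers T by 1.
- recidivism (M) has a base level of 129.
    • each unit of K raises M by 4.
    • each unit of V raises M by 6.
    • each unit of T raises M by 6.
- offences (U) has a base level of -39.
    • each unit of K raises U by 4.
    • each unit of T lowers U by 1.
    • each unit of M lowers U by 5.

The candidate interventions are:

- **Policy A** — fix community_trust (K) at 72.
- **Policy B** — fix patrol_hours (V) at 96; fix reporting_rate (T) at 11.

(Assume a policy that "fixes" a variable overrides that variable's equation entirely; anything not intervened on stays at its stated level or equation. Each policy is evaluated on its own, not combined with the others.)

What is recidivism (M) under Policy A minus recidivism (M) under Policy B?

Policy A (K := 72):
  K = 72
  V = 125
  T = 192 + 3·72 − 125 = 283
  M = 129 + 4·72 + 6·125 + 6·283 = 2865
Policy B (V := 96, T := 11):
  K = 108
  V = 96
  T = 11
  M = 129 + 4·108 + 6·96 + 6·11 = 1203
M: 2865 − 1203 = 1662

1662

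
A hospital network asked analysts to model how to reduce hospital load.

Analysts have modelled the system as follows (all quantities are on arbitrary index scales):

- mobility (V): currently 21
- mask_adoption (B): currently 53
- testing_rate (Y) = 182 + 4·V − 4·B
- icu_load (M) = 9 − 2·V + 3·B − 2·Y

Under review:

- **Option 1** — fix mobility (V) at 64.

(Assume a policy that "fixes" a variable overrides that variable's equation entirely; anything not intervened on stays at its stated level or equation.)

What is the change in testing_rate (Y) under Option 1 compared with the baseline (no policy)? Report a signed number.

172

Baseline:
  V = 21
  B = 53
  Y = 182 + 4·21 − 4·53 = 54
Option 1 (V := 64):
  V = 64
  B = 53
  Y = 182 + 4·64 − 4·53 = 226
Change in Y: 226 − 54 = 172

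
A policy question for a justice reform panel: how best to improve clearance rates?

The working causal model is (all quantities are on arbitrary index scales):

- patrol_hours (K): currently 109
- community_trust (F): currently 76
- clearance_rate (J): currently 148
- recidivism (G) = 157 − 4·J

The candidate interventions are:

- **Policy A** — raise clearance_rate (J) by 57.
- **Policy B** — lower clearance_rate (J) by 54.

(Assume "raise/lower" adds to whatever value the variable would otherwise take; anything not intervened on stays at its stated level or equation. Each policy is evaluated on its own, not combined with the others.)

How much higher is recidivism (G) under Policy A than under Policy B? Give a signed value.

Policy A (J + 57):
  J = 148 + 57 = 205
  G = 157 − 4·205 = -663
Policy B (J − 54):
  J = 148 − 54 = 94
  G = 157 − 4·94 = -219
G: -663 − (-219) = -444

-444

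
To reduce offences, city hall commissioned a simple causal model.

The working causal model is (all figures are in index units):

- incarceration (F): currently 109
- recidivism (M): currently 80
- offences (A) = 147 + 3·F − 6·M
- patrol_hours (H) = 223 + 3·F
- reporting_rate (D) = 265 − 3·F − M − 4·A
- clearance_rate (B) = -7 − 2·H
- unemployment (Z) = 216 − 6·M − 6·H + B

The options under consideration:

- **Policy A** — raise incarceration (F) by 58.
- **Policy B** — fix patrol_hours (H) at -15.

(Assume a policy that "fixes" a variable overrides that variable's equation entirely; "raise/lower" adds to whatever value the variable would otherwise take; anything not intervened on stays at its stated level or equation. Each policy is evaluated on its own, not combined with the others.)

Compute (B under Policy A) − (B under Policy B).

-1478

Policy A (F + 58):
  F = 109 + 58 = 167
  H = 223 + 3·167 = 724
  B = -7 − 2·724 = -1455
Policy B (H := -15):
  F = 109
  H = -15
  B = -7 − 2·(-15) = 23
B: -1455 − 23 = -1478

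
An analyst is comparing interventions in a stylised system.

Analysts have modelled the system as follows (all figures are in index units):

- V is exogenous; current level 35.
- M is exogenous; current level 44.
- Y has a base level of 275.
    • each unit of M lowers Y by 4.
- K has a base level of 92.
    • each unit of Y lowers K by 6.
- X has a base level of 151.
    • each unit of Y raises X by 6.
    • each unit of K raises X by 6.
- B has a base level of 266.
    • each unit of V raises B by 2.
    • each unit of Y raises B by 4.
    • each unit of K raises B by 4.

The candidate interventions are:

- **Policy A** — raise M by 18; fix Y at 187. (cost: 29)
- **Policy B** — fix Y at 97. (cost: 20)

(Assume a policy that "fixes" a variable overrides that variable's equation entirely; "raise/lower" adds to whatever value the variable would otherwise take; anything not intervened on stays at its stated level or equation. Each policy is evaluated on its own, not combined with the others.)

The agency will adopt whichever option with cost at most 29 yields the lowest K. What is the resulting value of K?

-1030

Policy A (M + 18, Y := 187):
  M = 44 + 18 = 62
  Y = 187
  K = 92 − 6·187 = -1030
Policy B (Y := 97):
  M = 44
  Y = 97
  K = 92 − 6·97 = -490
Comparing — Policy A: K=-1030, Policy B: K=-490. Lowest is -1030 (Policy A).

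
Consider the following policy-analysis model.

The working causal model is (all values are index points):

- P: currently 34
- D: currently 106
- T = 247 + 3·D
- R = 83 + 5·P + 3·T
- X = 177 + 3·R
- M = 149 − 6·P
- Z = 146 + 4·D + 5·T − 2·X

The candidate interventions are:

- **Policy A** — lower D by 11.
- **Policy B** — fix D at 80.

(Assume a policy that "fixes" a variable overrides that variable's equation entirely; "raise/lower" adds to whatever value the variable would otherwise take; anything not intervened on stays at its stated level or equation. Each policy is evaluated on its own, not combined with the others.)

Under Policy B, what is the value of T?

Policy B (D := 80):
  D = 80
  T = 247 + 3·80 = 487

487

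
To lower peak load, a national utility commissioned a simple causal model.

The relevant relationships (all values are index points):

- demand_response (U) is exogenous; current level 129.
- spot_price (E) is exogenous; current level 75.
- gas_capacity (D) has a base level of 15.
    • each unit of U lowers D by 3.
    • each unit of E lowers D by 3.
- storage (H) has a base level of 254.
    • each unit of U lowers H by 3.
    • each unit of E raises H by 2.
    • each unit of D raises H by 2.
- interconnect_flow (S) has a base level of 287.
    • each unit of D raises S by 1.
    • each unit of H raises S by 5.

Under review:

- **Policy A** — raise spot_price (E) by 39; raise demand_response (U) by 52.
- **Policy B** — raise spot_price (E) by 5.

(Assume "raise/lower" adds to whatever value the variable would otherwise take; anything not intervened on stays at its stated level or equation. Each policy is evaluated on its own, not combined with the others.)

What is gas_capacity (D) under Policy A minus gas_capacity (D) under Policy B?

Policy A (E + 39, U + 52):
  U = 129 + 52 = 181
  E = 75 + 39 = 114
  D = 15 − 3·181 − 3·114 = -870
Policy B (E + 5):
  U = 129
  E = 75 + 5 = 80
  D = 15 − 3·129 − 3·80 = -612
D: -870 − (-612) = -258

-258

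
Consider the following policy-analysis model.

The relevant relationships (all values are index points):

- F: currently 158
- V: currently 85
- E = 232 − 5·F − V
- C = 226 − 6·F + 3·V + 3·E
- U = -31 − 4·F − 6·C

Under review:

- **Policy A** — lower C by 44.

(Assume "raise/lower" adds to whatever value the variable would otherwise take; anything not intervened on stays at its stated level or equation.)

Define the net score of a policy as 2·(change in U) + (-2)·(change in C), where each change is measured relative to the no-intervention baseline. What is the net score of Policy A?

616

Baseline:
  F = 158
  V = 85
  E = 232 − 5·158 − 85 = -643
  C = 226 − 6·158 + 3·85 + 3·(-643) = -2396
  U = -31 − 4·158 − 6·(-2396) = 13713
Policy A (C − 44):
  F = 158
  V = 85
  E = 232 − 5·158 − 85 = -643
  C = 226 − 6·158 + 3·85 + 3·(-643) (−44 from intervention) = -2440
  U = -31 − 4·158 − 6·(-2440) = 13977
ΔU = 13977 − 13713 = 264; ΔC = -2440 − (-2396) = -44
Score = 2·264 + (-2)·(-44) = 616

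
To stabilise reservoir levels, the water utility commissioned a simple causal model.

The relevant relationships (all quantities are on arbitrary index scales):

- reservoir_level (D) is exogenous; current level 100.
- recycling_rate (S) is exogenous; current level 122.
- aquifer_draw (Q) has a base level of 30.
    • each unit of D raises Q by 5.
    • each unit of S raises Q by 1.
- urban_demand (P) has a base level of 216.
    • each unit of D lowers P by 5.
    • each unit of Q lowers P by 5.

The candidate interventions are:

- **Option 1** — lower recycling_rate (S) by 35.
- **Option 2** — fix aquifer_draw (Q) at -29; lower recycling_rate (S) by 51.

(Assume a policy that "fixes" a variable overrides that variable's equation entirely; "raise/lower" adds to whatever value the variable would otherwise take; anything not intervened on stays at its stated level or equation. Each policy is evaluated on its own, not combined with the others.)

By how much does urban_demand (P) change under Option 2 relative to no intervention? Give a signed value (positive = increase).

Baseline:
  D = 100
  S = 122
  Q = 30 + 5·100 + 122 = 652
  P = 216 − 5·100 − 5·652 = -3544
Option 2 (Q := -29, S − 51):
  D = 100
  S = 122 − 51 = 71
  Q = -29
  P = 216 − 5·100 − 5·(-29) = -139
Change in P: -139 − (-3544) = 3405

3405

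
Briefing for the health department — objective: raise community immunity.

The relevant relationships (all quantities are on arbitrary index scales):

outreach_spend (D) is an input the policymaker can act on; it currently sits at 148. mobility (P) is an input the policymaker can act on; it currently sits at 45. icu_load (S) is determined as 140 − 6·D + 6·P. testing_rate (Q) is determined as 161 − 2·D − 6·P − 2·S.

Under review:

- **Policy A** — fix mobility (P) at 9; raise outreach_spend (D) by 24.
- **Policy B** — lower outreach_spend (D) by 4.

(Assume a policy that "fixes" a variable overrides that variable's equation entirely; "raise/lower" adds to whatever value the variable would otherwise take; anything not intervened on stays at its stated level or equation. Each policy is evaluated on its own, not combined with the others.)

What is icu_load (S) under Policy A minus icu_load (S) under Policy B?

Policy A (P := 9, D + 24):
  D = 148 + 24 = 172
  P = 9
  S = 140 − 6·172 + 6·9 = -838
Policy B (D − 4):
  D = 148 − 4 = 144
  P = 45
  S = 140 − 6·144 + 6·45 = -454
S: -838 − (-454) = -384

-384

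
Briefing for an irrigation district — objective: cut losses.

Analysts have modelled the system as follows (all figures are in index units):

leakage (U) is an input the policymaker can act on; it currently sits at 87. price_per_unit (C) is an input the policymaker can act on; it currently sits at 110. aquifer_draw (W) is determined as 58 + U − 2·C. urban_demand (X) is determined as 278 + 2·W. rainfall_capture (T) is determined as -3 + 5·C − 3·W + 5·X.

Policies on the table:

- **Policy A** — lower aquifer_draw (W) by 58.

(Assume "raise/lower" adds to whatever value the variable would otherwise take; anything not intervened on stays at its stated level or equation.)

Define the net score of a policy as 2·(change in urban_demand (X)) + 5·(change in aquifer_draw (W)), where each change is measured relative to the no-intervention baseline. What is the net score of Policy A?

-522

Baseline:
  U = 87
  C = 110
  W = 58 + 87 − 2·110 = -75
  X = 278 + 2·(-75) = 128
Policy A (W − 58):
  U = 87
  C = 110
  W = 58 + 87 − 2·110 (−58 from intervention) = -133
  X = 278 + 2·(-133) = 12
ΔX = 12 − 128 = -116; ΔW = -133 − (-75) = -58
Score = 2·(-116) + 5·(-58) = -522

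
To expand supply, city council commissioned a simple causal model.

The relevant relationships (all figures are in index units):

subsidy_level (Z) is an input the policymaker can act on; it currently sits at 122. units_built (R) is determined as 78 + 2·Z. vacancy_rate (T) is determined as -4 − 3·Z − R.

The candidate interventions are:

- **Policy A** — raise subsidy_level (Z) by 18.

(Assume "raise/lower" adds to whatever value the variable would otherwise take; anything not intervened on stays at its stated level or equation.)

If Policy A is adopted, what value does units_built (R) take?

Policy A (Z + 18):
  Z = 122 + 18 = 140
  R = 78 + 2·140 = 358

358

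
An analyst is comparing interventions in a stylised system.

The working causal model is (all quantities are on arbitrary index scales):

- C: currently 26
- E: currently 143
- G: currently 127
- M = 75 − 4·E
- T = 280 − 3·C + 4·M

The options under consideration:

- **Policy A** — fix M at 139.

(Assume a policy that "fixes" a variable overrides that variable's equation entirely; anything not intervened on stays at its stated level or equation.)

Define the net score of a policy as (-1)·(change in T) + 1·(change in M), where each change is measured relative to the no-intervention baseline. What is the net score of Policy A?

-1908

Baseline:
  C = 26
  E = 143
  M = 75 − 4·143 = -497
  T = 280 − 3·26 + 4·(-497) = -1786
Policy A (M := 139):
  C = 26
  E = 143
  M = 139
  T = 280 − 3·26 + 4·139 = 758
ΔT = 758 − (-1786) = 2544; ΔM = 139 − (-497) = 636
Score = (-1)·2544 + 1·636 = -1908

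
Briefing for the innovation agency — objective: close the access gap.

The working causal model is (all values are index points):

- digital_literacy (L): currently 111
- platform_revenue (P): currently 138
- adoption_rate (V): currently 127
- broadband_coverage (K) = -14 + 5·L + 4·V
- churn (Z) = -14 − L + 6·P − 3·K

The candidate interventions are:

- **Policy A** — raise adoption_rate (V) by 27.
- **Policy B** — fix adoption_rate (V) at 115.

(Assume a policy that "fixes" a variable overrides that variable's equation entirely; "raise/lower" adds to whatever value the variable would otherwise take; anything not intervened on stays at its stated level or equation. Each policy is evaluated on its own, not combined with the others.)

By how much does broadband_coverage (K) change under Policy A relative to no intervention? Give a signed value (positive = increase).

108

Baseline:
  L = 111
  V = 127
  K = -14 + 5·111 + 4·127 = 1049
Policy A (V + 27):
  L = 111
  V = 127 + 27 = 154
  K = -14 + 5·111 + 4·154 = 1157
Change in K: 1157 − 1049 = 108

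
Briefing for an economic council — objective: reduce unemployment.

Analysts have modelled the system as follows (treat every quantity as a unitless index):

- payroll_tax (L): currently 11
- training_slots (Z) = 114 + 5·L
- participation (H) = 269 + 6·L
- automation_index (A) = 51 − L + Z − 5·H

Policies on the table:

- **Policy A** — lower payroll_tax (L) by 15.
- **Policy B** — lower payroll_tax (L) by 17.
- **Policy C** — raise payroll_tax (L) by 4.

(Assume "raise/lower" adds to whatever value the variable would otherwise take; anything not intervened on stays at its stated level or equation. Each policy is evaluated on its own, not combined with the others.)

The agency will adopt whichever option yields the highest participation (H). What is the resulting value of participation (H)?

Policy A (L − 15):
  L = 11 − 15 = -4
  H = 269 + 6·(-4) = 245
Policy B (L − 17):
  L = 11 − 17 = -6
  H = 269 + 6·(-6) = 233
Policy C (L + 4):
  L = 11 + 4 = 15
  H = 269 + 6·15 = 359
Comparing — Policy A: H=245, Policy B: H=233, Policy C: H=359. Highest is 359 (Policy C).

359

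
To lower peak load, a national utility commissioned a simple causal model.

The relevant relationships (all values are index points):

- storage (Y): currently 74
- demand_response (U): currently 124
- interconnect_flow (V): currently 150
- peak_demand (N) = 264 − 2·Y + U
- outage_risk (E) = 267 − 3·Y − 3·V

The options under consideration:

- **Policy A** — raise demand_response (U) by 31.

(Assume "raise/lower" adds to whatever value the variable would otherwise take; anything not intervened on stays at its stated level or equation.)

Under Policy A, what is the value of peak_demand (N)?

271

Policy A (U + 31):
  Y = 74
  U = 124 + 31 = 155
  N = 264 − 2·74 + 155 = 271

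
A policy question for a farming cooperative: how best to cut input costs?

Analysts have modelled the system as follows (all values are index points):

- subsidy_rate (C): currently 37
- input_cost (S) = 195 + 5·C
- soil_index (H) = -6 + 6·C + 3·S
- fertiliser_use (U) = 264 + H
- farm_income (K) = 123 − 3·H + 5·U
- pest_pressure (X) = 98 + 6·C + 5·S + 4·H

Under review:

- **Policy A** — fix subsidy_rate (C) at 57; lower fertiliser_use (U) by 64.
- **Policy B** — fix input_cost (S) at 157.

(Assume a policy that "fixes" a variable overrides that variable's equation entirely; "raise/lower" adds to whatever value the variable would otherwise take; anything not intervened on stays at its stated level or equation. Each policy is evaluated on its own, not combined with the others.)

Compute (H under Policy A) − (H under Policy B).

Policy A (C := 57, U − 64):
  C = 57
  S = 195 + 5·57 = 480
  H = -6 + 6·57 + 3·480 = 1776
Policy B (S := 157):
  C = 37
  S = 157
  H = -6 + 6·37 + 3·157 = 687
H: 1776 − 687 = 1089

1089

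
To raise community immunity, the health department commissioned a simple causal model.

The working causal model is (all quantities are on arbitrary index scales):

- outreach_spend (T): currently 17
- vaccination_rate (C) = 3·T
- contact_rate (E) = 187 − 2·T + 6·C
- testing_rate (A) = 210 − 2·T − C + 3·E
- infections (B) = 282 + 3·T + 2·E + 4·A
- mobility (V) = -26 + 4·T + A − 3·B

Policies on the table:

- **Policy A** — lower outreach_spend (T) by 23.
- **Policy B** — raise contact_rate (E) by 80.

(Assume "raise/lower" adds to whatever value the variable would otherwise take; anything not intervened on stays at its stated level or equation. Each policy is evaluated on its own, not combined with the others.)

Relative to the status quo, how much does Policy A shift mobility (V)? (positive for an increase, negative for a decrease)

Baseline:
  T = 17
  C = 0 + 3·17 = 51
  E = 187 − 2·17 + 6·51 = 459
  A = 210 − 2·17 − 51 + 3·459 = 1502
  B = 282 + 3·17 + 2·459 + 4·1502 = 7259
  V = -26 + 4·17 + 1502 − 3·7259 = -20233
Policy A (T − 23):
  T = 17 − 23 = -6
  C = 0 + 3·(-6) = -18
  E = 187 − 2·(-6) + 6·(-18) = 91
  A = 210 − 2·(-6) − (-18) + 3·91 = 513
  B = 282 + 3·(-6) + 2·91 + 4·513 = 2498
  V = -26 + 4·(-6) + 513 − 3·2498 = -7031
Change in V: -7031 − (-20233) = 13202

13202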